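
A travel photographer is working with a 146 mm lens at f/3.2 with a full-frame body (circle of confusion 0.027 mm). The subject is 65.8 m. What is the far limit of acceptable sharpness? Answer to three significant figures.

89.7 m

Hyperfocal distance H = f²/(N·c) + f = 146²/(3.2 × 0.027) + 146 = 21316/0.0864 + 146 ≈ 246859.0 mm ≈ 246.9 m.
Far limit Df = s·(H − f)/(H − s) = 65800 × (246859.0 − 146) / (246859.0 − 65800) = 65800 × 246713.0 / 181059.0 ≈ 89660 mm ≈ 89.7 m.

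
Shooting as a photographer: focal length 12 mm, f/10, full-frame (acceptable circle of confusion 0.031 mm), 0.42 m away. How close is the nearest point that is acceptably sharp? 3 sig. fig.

Hyperfocal distance H = f²/(N·c) + f = 12²/(10 × 0.031) + 12 = 144/0.31 + 12 ≈ 476.5 mm ≈ 0.477 m.
Near limit Dn = s·(H − f)/(H + s − 2f) = 420 × (476.5 − 12) / (476.5 + 420 − 2 × 12) = 420 × 464.5 / 872.5 ≈ 223.60 mm.

224 mm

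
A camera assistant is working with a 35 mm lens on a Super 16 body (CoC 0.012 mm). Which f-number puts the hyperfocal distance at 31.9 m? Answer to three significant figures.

Rearrange H = f²/(N·c) + f for N: N = f² / ((H − f)·c).
N = 35² / ((31900 − 35) × 0.012) = 1225 / 382.4 ≈ 3.20.

f/3.20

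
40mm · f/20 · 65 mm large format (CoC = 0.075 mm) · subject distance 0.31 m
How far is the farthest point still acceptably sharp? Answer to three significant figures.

Hyperfocal distance H = f²/(N·c) + f = 40²/(20 × 0.075) + 40 = 1600/1.5 + 40 ≈ 1106.7 mm ≈ 1.107 m.
Far limit Df = s·(H − f)/(H − s) = 310 × (1106.7 − 40) / (1106.7 − 310) = 310 × 1066.7 / 796.7 ≈ 415.06 mm.

415 mm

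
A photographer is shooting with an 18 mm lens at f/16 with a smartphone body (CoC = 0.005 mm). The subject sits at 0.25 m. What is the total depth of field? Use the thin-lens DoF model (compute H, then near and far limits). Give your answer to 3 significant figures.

28.7 mm

Hyperfocal distance H = f²/(N·c) + f = 18²/(16 × 0.005) + 18 = 324/0.08 + 18 ≈ 4068.0 mm ≈ 4.068 m.
Near limit Dn = s·(H − f)/(H + s − 2f) = 250 × (4068.0 − 18) / (4068.0 + 250 − 2 × 18) = 250 × 4050.0 / 4282.0 ≈ 236.455 mm.
Far limit Df = s·(H − f)/(H − s) = 250 × (4068.0 − 18) / (4068.0 − 250) = 250 × 4050.0 / 3818.0 ≈ 265.191 mm.
Depth of field = Df − Dn = 265.191 − 236.455 ≈ 28.736 mm.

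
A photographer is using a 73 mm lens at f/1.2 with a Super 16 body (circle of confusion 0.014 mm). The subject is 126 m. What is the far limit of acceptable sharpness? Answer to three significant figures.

209 m

Hyperfocal distance H = f²/(N·c) + f = 73²/(1.2 × 0.014) + 73 = 5329/0.0168 + 73 ≈ 317275.4 mm ≈ 317.3 m.
Far limit Df = s·(H − f)/(H − s) = 126000 × (317275.4 − 73) / (317275.4 − 126000) = 126000 × 317202.4 / 191275.4 ≈ 208953 mm ≈ 209 m.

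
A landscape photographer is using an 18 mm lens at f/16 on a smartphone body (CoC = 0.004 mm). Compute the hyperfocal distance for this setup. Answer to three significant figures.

5.08 m

Hyperfocal distance H = f²/(N·c) + f = 18²/(16 × 0.004) + 18 = 324/0.064 + 18 ≈ 5080.5 mm ≈ 5.08 m.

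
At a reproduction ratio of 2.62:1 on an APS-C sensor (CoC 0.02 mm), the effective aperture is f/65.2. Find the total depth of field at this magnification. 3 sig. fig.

At magnification m, DoF ≈ 2·N_eff·c/m² = 2 × 65.2 × 0.02 / 2.62² = 2.608 / 6.864 ≈ 0.38 mm.

0.380 mm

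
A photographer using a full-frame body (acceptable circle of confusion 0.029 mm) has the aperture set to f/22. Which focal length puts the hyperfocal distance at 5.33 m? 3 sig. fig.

From H = f²/(N·c) + f, with f ≪ H: f ≈ √(H·N·c) = √(5330 × 22 × 0.029) = √3400.5 ≈ 58.31 mm.
Exact: f² + N·c·f − N·c·H = 0 ⇒ f = (−N·c + √((N·c)² + 4·N·c·H))/2 = (−0.638 + √13603)/2 ≈ 57.996 mm ≈ 58.0 mm.

58.0 mm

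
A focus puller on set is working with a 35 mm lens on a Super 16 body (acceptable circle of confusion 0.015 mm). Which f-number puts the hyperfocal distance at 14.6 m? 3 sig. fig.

Rearrange H = f²/(N·c) + f for N: N = f² / ((H − f)·c).
N = 35² / ((14600 − 35) × 0.015) = 1225 / 218.5 ≈ 5.61.

f/5.61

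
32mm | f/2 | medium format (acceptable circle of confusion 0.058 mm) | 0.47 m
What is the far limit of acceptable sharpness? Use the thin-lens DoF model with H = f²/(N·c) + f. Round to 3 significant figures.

495 mm

Hyperfocal distance H = f²/(N·c) + f = 32²/(2 × 0.058) + 32 = 1024/0.116 + 32 ≈ 8859.6 mm ≈ 8.860 m.
Far limit Df = s·(H − f)/(H − s) = 470 × (8859.6 − 32) / (8859.6 − 470) = 470 × 8827.6 / 8389.6 ≈ 494.54 mm.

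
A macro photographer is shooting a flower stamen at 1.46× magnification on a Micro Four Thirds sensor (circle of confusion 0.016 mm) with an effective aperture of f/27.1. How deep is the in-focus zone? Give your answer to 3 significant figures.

At magnification m, DoF ≈ 2·N_eff·c/m² = 2 × 27.1 × 0.016 / 1.46² = 0.8672 / 2.132 ≈ 0.407 mm.

0.407 mm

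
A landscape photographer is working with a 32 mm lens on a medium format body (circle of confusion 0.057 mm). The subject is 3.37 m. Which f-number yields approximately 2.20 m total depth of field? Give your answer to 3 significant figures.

Write h = H − f = f²/(N·c). The thin-lens limits are Dn = s·h/(h + (s−f)) and Df = s·h/(h − (s−f)), so DoF = Df − Dn = 2·s·(s−f)·h / (h² − (s−f)²).
That is a quadratic in h: DoF·h² − 2·s·(s−f)·h − DoF·(s−f)² = 0 ⇒ h = (s−f)·(s + √(s² + DoF²)) / DoF = 3338 × (3370 + √(3370² + 2200²)) / 2200 = 3338 × (3370 + 4024.54) / 2200 ≈ 11220 mm.
Then N = f²/(c·h) = 32² / (0.057 × 11220) = 1024 / 639.51 ≈ 1.60.

f/1.60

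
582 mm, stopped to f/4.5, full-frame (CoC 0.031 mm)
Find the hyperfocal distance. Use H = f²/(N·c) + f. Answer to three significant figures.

2430 m

Hyperfocal distance H = f²/(N·c) + f = 582²/(4.5 × 0.031) + 582 = 338724/0.1395 + 582 ≈ 2428711.0 mm ≈ 2430 m.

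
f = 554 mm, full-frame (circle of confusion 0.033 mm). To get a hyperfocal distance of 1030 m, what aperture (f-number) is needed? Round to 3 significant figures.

f/9.03

Rearrange H = f²/(N·c) + f for N: N = f² / ((H − f)·c).
N = 554² / ((1030000 − 554) × 0.033) = 306916 / 33972 ≈ 9.03.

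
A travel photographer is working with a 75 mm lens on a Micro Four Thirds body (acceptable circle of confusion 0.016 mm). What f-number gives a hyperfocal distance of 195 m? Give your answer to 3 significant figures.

f/1.80

Rearrange H = f²/(N·c) + f for N: N = f² / ((H − f)·c).
N = 75² / ((195000 − 75) × 0.016) = 5625 / 3119 ≈ 1.80.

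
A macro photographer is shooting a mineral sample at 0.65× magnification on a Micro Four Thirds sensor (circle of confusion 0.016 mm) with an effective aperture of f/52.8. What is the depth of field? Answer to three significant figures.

4.00 mm

At magnification m, DoF ≈ 2·N_eff·c/m² = 2 × 52.8 × 0.016 / 0.65² = 1.69 / 0.4225 ≈ 4 mm.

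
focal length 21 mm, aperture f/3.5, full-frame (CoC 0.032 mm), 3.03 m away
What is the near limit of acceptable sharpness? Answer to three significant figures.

Hyperfocal distance H = f²/(N·c) + f = 21²/(3.5 × 0.032) + 21 = 441/0.112 + 21 ≈ 3958.5 mm ≈ 3.958 m.
Near limit Dn = s·(H − f)/(H + s − 2f) = 3030 × (3958.5 − 21) / (3958.5 + 3030 − 2 × 21) = 3030 × 3937.5 / 6946.5 ≈ 1717.5 mm ≈ 1.72 m.

1.72 m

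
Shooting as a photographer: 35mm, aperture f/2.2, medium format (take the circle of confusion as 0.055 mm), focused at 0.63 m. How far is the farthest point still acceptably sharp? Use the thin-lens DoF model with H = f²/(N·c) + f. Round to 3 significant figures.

Hyperfocal distance H = f²/(N·c) + f = 35²/(2.2 × 0.055) + 35 = 1225/0.121 + 35 ≈ 10159.0 mm ≈ 10.16 m.
Far limit Df = s·(H − f)/(H − s) = 630 × (10159.0 − 35) / (10159.0 − 630) = 630 × 10124.0 / 9529.0 ≈ 669.34 mm ≈ 0.669 m.

0.669 m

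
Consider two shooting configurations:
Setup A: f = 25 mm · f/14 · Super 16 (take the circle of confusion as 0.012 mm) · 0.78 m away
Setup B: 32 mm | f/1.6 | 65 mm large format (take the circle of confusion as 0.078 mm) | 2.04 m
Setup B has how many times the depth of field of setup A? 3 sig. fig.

Setup A: H = 25²/(14×0.012) + 25 ≈ 3745.2 mm; DoF = Df − Dn = 978.60 − 648.41 ≈ 330.19 mm.
Setup B: H = 32²/(1.6×0.078) + 32 ≈ 8237.1 mm; DoF = Df − Dn = 2701.0 − 1638.9 ≈ 1062.1 mm.
Ratio = 1062.1 / 330.19 ≈ 3.22.

3.22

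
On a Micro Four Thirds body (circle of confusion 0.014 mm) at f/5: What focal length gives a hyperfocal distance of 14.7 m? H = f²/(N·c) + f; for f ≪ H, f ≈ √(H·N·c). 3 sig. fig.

32.0 mm

From H = f²/(N·c) + f, with f ≪ H: f ≈ √(H·N·c) = √(14700 × 5 × 0.014) = √1029.0 ≈ 32.08 mm.
Exact: f² + N·c·f − N·c·H = 0 ⇒ f = (−N·c + √((N·c)² + 4·N·c·H))/2 = (−0.07 + √4116.0)/2 ≈ 32.043 mm ≈ 32.0 mm.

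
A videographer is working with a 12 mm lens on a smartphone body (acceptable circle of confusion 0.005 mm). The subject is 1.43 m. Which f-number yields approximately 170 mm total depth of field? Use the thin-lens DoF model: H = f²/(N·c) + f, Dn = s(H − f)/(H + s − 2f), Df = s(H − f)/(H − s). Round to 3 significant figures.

Write h = H − f = f²/(N·c). The thin-lens limits are Dn = s·h/(h + (s−f)) and Df = s·h/(h − (s−f)), so DoF = Df − Dn = 2·s·(s−f)·h / (h² − (s−f)²).
That is a quadratic in h: DoF·h² − 2·s·(s−f)·h − DoF·(s−f)² = 0 ⇒ h = (s−f)·(s + √(s² + DoF²)) / DoF = 1418 × (1430 + √(1430² + 170²)) / 170 = 1418 × (1430 + 1440.07) / 170 ≈ 23940 mm.
Then N = f²/(c·h) = 12² / (0.005 × 23940) = 144 / 119.70 ≈ 1.20.

f/1.20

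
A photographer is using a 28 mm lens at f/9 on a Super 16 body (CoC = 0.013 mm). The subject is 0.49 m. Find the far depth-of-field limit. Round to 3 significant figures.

Hyperfocal distance H = f²/(N·c) + f = 28²/(9 × 0.013) + 28 = 784/0.117 + 28 ≈ 6728.9 mm ≈ 6.729 m.
Far limit Df = s·(H − f)/(H − s) = 490 × (6728.9 − 28) / (6728.9 − 490) = 490 × 6700.9 / 6238.9 ≈ 526.29 mm ≈ 0.526 m.

0.526 m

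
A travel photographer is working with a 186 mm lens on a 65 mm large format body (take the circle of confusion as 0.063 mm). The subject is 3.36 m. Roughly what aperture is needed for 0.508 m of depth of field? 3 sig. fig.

Write h = H − f = f²/(N·c). The thin-lens limits are Dn = s·h/(h + (s−f)) and Df = s·h/(h − (s−f)), so DoF = Df − Dn = 2·s·(s−f)·h / (h² − (s−f)²).
That is a quadratic in h: DoF·h² − 2·s·(s−f)·h − DoF·(s−f)² = 0 ⇒ h = (s−f)·(s + √(s² + DoF²)) / DoF = 3174 × (3360 + √(3360² + 508²)) / 508 = 3174 × (3360 + 3398.19) / 508 ≈ 42225 mm.
Then N = f²/(c·h) = 186² / (0.063 × 42225) = 34596 / 2660.2 ≈ 13.

f/13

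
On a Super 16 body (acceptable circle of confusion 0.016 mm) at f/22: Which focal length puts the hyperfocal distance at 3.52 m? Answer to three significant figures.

35.0 mm

From H = f²/(N·c) + f, with f ≪ H: f ≈ √(H·N·c) = √(3520 × 22 × 0.016) = √1239.0 ≈ 35.20 mm.
Exact: f² + N·c·f − N·c·H = 0 ⇒ f = (−N·c + √((N·c)² + 4·N·c·H))/2 = (−0.352 + √4956.3)/2 ≈ 35.024 mm ≈ 35.0 mm.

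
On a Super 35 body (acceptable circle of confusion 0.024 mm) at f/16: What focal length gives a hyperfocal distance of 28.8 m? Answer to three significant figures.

From H = f²/(N·c) + f, with f ≪ H: f ≈ √(H·N·c) = √(28800 × 16 × 0.024) = √11059 ≈ 105.2 mm.
The +f correction barely moves this — solving exactly, f² + N·c·f − N·c·H = 0 ⇒ f = (−N·c + √((N·c)² + 4·N·c·H))/2 = (−0.384 + √44237)/2 ≈ 104.97 mm, so f ≈ 105 mm.

105 mm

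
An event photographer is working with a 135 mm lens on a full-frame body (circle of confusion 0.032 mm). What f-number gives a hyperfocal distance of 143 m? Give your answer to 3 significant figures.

Rearrange H = f²/(N·c) + f for N: N = f² / ((H − f)·c).
N = 135² / ((143000 − 135) × 0.032) = 18225 / 4572 ≈ 3.99.

f/3.99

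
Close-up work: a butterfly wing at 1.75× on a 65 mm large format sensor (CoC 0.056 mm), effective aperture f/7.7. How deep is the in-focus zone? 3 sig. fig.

At magnification m, DoF ≈ 2·N_eff·c/m² = 2 × 7.7 × 0.056 / 1.75² = 0.8624 / 3.062 ≈ 0.282 mm.

0.282 mm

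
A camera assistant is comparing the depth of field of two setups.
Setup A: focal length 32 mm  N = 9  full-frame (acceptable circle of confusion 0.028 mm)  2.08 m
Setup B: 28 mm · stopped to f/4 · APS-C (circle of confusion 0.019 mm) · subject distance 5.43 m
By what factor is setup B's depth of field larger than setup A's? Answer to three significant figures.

2.79

Setup A: H = 32²/(9×0.028) + 32 ≈ 4095.5 mm; DoF = Df − Dn = 4193.5 − 1383.0 ≈ 2810.5 mm.
Setup B: H = 28²/(4×0.019) + 28 ≈ 10343.8 mm; DoF = Df − Dn = 11399.5 − 3563.8 ≈ 7835.7 mm.
Ratio = 7835.7 / 2810.5 ≈ 2.79.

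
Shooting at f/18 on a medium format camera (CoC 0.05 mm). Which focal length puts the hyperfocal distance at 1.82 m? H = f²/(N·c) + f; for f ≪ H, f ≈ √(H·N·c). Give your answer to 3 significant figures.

40.0 mm

From H = f²/(N·c) + f, with f ≪ H: f ≈ √(H·N·c) = √(1820 × 18 × 0.05) = √1638.0 ≈ 40.47 mm.
Exact: f² + N·c·f − N·c·H = 0 ⇒ f = (−N·c + √((N·c)² + 4·N·c·H))/2 = (−0.9 + √6552.8)/2 ≈ 40.025 mm ≈ 40.0 mm.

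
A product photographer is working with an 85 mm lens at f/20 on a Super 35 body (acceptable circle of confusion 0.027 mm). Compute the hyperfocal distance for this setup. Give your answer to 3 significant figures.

13.5 m

Hyperfocal distance H = f²/(N·c) + f = 85²/(20 × 0.027) + 85 = 7225/0.54 + 85 ≈ 13464.6 mm ≈ 13.5 m.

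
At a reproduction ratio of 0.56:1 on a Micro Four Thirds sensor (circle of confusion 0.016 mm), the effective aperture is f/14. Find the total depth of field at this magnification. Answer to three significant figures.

1.43 mm

At magnification m, DoF ≈ 2·N_eff·c/m² = 2 × 14 × 0.016 / 0.56² = 0.448 / 0.3136 ≈ 1.43 mm.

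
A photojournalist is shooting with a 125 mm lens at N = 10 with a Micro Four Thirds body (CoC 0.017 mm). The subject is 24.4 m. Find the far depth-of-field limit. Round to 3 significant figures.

33.2 m

Hyperfocal distance H = f²/(N·c) + f = 125²/(10 × 0.017) + 125 = 15625/0.17 + 125 ≈ 92036.8 mm ≈ 92.04 m.
Far limit Df = s·(H − f)/(H − s) = 24400 × (92036.8 − 125) / (92036.8 − 24400) = 24400 × 91911.8 / 67636.8 ≈ 33157 mm ≈ 33.2 m.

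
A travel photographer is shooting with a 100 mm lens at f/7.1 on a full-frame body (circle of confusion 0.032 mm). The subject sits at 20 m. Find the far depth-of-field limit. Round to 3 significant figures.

36.5 m

Hyperfocal distance H = f²/(N·c) + f = 100²/(7.1 × 0.032) + 100 = 10000/0.2272 + 100 ≈ 44114.1 mm ≈ 44.11 m.
Far limit Df = s·(H − f)/(H − s) = 20000 × (44114.1 − 100) / (44114.1 − 20000) = 20000 × 44014.1 / 24114.1 ≈ 36505 mm ≈ 36.5 m.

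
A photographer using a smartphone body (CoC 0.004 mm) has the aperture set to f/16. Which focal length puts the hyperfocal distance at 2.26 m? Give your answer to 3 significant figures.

From H = f²/(N·c) + f, with f ≪ H: f ≈ √(H·N·c) = √(2260 × 16 × 0.004) = √144.64 ≈ 12.03 mm.
The +f correction barely moves this — solving exactly, f² + N·c·f − N·c·H = 0 ⇒ f = (−N·c + √((N·c)² + 4·N·c·H))/2 = (−0.064 + √578.56)/2 ≈ 11.995 mm, so f ≈ 12.0 mm.

12.0 mm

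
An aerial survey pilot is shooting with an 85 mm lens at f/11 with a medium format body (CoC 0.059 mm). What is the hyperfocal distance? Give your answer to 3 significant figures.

Hyperfocal distance H = f²/(N·c) + f = 85²/(11 × 0.059) + 85 = 7225/0.649 + 85 ≈ 11217.5 mm ≈ 11.2 m.

11.2 m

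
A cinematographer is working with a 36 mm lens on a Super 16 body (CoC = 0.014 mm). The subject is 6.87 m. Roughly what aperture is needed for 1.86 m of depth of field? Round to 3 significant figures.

Write h = H − f = f²/(N·c). The thin-lens limits are Dn = s·h/(h + (s−f)) and Df = s·h/(h − (s−f)), so DoF = Df − Dn = 2·s·(s−f)·h / (h² − (s−f)²).
That is a quadratic in h: DoF·h² − 2·s·(s−f)·h − DoF·(s−f)² = 0 ⇒ h = (s−f)·(s + √(s² + DoF²)) / DoF = 6834 × (6870 + √(6870² + 1860²)) / 1860 = 6834 × (6870 + 7117.34) / 1860 ≈ 51392 mm.
Then N = f²/(c·h) = 36² / (0.014 × 51392) = 1296 / 719.49 ≈ 1.80.

f/1.80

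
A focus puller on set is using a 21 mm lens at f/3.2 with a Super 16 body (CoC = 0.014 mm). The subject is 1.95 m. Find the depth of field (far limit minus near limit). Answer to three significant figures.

Hyperfocal distance H = f²/(N·c) + f = 21²/(3.2 × 0.014) + 21 = 441/0.0448 + 21 ≈ 9864.7 mm ≈ 9.865 m.
Near limit Dn = s·(H − f)/(H + s − 2f) = 1950 × (9864.7 − 21) / (9864.7 + 1950 − 2 × 21) = 1950 × 9843.7 / 11772.7 ≈ 1630.49 mm.
Far limit Df = s·(H − f)/(H − s) = 1950 × (9864.7 − 21) / (9864.7 − 1950) = 1950 × 9843.7 / 7914.7 ≈ 2425.26 mm.
Depth of field = Df − Dn = 2425.26 − 1630.49 ≈ 794.77 mm ≈ 0.795 m.

0.795 m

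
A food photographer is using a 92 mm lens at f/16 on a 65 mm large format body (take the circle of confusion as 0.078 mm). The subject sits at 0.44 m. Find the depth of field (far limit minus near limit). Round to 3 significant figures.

Hyperfocal distance H = f²/(N·c) + f = 92²/(16 × 0.078) + 92 = 8464/1.248 + 92 ≈ 6874.1 mm ≈ 6.874 m.
Near limit Dn = s·(H − f)/(H + s − 2f) = 440 × (6874.1 − 92) / (6874.1 + 440 − 2 × 92) = 440 × 6782.1 / 7130.1 ≈ 418.525 mm.
Far limit Df = s·(H − f)/(H − s) = 440 × (6874.1 − 92) / (6874.1 − 440) = 440 × 6782.1 / 6434.1 ≈ 463.798 mm.
Depth of field = Df − Dn = 463.798 − 418.525 ≈ 45.273 mm.

45.3 mm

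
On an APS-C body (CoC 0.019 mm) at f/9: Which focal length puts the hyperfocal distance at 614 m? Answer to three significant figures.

From H = f²/(N·c) + f, with f ≪ H: f ≈ √(H·N·c) = √(614000 × 9 × 0.019) = √104994 ≈ 324.0 mm.
The +f correction barely moves this — solving exactly, f² + N·c·f − N·c·H = 0 ⇒ f = (−N·c + √((N·c)² + 4·N·c·H))/2 = (−0.171 + √419976)/2 ≈ 323.94 mm, so f ≈ 324 mm.

324 mm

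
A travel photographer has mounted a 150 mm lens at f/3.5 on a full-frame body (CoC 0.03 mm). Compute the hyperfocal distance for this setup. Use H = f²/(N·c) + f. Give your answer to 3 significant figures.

214 m

Hyperfocal distance H = f²/(N·c) + f = 150²/(3.5 × 0.03) + 150 = 22500/0.105 + 150 ≈ 214435.7 mm ≈ 214 m.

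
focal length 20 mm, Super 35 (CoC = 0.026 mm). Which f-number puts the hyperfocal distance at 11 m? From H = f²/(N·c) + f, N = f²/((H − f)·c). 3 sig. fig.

Rearrange H = f²/(N·c) + f for N: N = f² / ((H − f)·c).
N = 20² / ((11000 − 20) × 0.026) = 400 / 285.5 ≈ 1.40.

f/1.40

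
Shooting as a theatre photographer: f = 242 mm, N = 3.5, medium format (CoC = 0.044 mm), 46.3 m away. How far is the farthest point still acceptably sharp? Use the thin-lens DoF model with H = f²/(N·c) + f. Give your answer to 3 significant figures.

52.7 m

Hyperfocal distance H = f²/(N·c) + f = 242²/(3.5 × 0.044) + 242 = 58564/0.154 + 242 ≈ 380527.7 mm ≈ 380.5 m.
Far limit Df = s·(H − f)/(H − s) = 46300 × (380527.7 − 242) / (380527.7 − 46300) = 46300 × 380285.7 / 334227.7 ≈ 52680 mm ≈ 52.7 m.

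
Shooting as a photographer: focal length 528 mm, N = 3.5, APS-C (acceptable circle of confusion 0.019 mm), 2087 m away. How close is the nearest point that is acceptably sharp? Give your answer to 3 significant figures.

1390 m

Hyperfocal distance H = f²/(N·c) + f = 528²/(3.5 × 0.019) + 528 = 278784/0.0665 + 528 ≈ 4192768.6 mm ≈ 4193 m.
Near limit Dn = s·(H − f)/(H + s − 2f) = 2087000 × (4192768.6 − 528) / (4192768.6 + 2087000 − 2 × 528) = 2087000 × 4192240.6 / 6278712.6 ≈ 1393471 mm ≈ 1390 m.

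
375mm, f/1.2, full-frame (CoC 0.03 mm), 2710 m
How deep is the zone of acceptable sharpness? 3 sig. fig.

Hyperfocal distance H = f²/(N·c) + f = 375²/(1.2 × 0.03) + 375 = 140625/0.036 + 375 ≈ 3906625.0 mm ≈ 3907 m.
Near limit Dn = s·(H − f)/(H + s − 2f) = 2710000 × (3906625.0 − 375) / (3906625.0 + 2710000 − 2 × 375) = 2710000 × 3906250.0 / 6615875.0 ≈ 1600081 mm.
Far limit Df = s·(H − f)/(H − s) = 2710000 × (3906625.0 − 375) / (3906625.0 − 2710000) = 2710000 × 3906250.0 / 1196625.0 ≈ 8846495 mm.
Depth of field = Df − Dn = 8846495 − 1600081 ≈ 7246414 mm ≈ 7250 m.

7250 m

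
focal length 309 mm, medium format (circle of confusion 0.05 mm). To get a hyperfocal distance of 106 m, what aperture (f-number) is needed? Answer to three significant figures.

f/18.1

Rearrange H = f²/(N·c) + f for N: N = f² / ((H − f)·c).
N = 309² / ((106000 − 309) × 0.05) = 95481 / 5285 ≈ 18.1.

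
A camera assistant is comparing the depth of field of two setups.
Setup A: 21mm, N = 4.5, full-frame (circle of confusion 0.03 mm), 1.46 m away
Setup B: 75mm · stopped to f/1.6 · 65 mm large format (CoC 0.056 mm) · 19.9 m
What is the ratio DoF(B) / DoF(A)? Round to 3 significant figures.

Setup A: H = 21²/(4.5×0.03) + 21 ≈ 3287.7 mm; DoF = Df − Dn = 2609.5 − 1013.5 ≈ 1596.0 mm.
Setup B: H = 75²/(1.6×0.056) + 75 ≈ 62854.0 mm; DoF = Df − Dn = 29085 − 15124 ≈ 13961 mm.
Ratio = 13961 / 1596.0 ≈ 8.75.

8.75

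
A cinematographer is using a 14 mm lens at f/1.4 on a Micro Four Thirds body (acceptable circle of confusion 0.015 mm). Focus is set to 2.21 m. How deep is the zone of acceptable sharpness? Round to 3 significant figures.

Hyperfocal distance H = f²/(N·c) + f = 14²/(1.4 × 0.015) + 14 = 196/0.021 + 14 ≈ 9347.3 mm ≈ 9.347 m.
Near limit Dn = s·(H − f)/(H + s − 2f) = 2210 × (9347.3 − 14) / (9347.3 + 2210 − 2 × 14) = 2210 × 9333.3 / 11529.3 ≈ 1789.1 mm.
Far limit Df = s·(H − f)/(H − s) = 2210 × (9347.3 − 14) / (9347.3 − 2210) = 2210 × 9333.3 / 7137.3 ≈ 2890.0 mm.
Depth of field = Df − Dn = 2890.0 − 1789.1 ≈ 1100.9 mm ≈ 1.10 m.

1.10 m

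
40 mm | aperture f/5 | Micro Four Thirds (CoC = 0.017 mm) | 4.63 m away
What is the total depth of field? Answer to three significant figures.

Hyperfocal distance H = f²/(N·c) + f = 40²/(5 × 0.017) + 40 = 1600/0.085 + 40 ≈ 18863.5 mm ≈ 18.86 m.
Near limit Dn = s·(H − f)/(H + s − 2f) = 4630 × (18863.5 − 40) / (18863.5 + 4630 − 2 × 40) = 4630 × 18823.5 / 23413.5 ≈ 3722.3 mm.
Far limit Df = s·(H − f)/(H − s) = 4630 × (18863.5 − 40) / (18863.5 − 4630) = 4630 × 18823.5 / 14233.5 ≈ 6123.1 mm.
Depth of field = Df − Dn = 6123.1 − 3722.3 ≈ 2400.8 mm ≈ 2.40 m.

2.40 m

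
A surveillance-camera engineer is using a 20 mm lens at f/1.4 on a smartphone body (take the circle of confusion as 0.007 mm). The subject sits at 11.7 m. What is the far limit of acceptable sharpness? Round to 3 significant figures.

Hyperfocal distance H = f²/(N·c) + f = 20²/(1.4 × 0.007) + 20 = 400/0.0098 + 20 ≈ 40836.3 mm ≈ 40.84 m.
Far limit Df = s·(H − f)/(H − s) = 11700 × (40836.3 − 20) / (40836.3 − 11700) = 11700 × 40816.3 / 29136.3 ≈ 16390 mm ≈ 16.4 m.

16.4 m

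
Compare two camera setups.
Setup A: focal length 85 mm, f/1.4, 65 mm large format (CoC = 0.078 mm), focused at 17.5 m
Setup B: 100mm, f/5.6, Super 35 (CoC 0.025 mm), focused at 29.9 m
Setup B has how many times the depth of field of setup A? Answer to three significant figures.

3.05

Setup A: H = 85²/(1.4×0.078) + 85 ≈ 66248.0 mm; DoF = Df − Dn = 23751.8 − 13853.6 ≈ 9898.2 mm.
Setup B: H = 100²/(5.6×0.025) + 100 ≈ 71528.6 mm; DoF = Df − Dn = 51304 − 21098 ≈ 30206 mm.
Ratio = 30206 / 9898.2 ≈ 3.05.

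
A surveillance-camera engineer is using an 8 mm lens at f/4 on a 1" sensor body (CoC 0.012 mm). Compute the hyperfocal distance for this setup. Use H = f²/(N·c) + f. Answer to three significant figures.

Hyperfocal distance H = f²/(N·c) + f = 8²/(4 × 0.012) + 8 = 64/0.048 + 8 ≈ 1341.3 mm ≈ 1.34 m.

1.34 m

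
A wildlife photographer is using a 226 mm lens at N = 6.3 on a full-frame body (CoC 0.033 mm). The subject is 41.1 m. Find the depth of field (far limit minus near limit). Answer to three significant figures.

Hyperfocal distance H = f²/(N·c) + f = 226²/(6.3 × 0.033) + 226 = 51076/0.2079 + 226 ≈ 245901.8 mm ≈ 245.9 m.
Near limit Dn = s·(H − f)/(H + s − 2f) = 41100 × (245901.8 − 226) / (245901.8 + 41100 − 2 × 226) = 41100 × 245675.8 / 286549.8 ≈ 35237 mm.
Far limit Df = s·(H − f)/(H − s) = 41100 × (245901.8 − 226) / (245901.8 − 41100) = 41100 × 245675.8 / 204801.8 ≈ 49303 mm.
Depth of field = Df − Dn = 49303 − 35237 ≈ 14066 mm ≈ 14.1 m.

14.1 m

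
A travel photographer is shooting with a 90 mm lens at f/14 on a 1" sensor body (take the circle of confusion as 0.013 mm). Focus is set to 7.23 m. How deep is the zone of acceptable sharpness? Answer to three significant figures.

Hyperfocal distance H = f²/(N·c) + f = 90²/(14 × 0.013) + 90 = 8100/0.182 + 90 ≈ 44595.5 mm ≈ 44.60 m.
Near limit Dn = s·(H − f)/(H + s − 2f) = 7230 × (44595.5 − 90) / (44595.5 + 7230 − 2 × 90) = 7230 × 44505.5 / 51645.5 ≈ 6230.5 mm.
Far limit Df = s·(H − f)/(H − s) = 7230 × (44595.5 − 90) / (44595.5 − 7230) = 7230 × 44505.5 / 37365.5 ≈ 8611.5 mm.
Depth of field = Df − Dn = 8611.5 − 6230.5 ≈ 2381.0 mm ≈ 2.38 m.

2.38 m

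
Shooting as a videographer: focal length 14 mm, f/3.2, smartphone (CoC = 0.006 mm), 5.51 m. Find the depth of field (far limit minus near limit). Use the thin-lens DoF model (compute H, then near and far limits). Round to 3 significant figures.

Hyperfocal distance H = f²/(N·c) + f = 14²/(3.2 × 0.006) + 14 = 196/0.0192 + 14 ≈ 10222.3 mm ≈ 10.22 m.
Near limit Dn = s·(H − f)/(H + s − 2f) = 5510 × (10222.3 − 14) / (10222.3 + 5510 − 2 × 14) = 5510 × 10208.3 / 15704.3 ≈ 3581.7 mm.
Far limit Df = s·(H − f)/(H − s) = 5510 × (10222.3 − 14) / (10222.3 − 5510) = 5510 × 10208.3 / 4712.3 ≈ 11936.3 mm.
Depth of field = Df − Dn = 11936.3 − 3581.7 ≈ 8354.6 mm ≈ 8.35 m.

8.35 m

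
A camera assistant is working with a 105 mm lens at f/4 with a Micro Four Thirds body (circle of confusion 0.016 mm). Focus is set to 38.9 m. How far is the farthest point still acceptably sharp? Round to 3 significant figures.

50.2 m

Hyperfocal distance H = f²/(N·c) + f = 105²/(4 × 0.016) + 105 = 11025/0.064 + 105 ≈ 172370.6 mm ≈ 172.4 m.
Far limit Df = s·(H − f)/(H − s) = 38900 × (172370.6 − 105) / (172370.6 − 38900) = 38900 × 172265.6 / 133470.6 ≈ 50207 mm ≈ 50.2 m.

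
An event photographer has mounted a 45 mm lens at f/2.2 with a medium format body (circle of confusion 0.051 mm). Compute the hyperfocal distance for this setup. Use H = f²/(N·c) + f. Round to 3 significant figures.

Hyperfocal distance H = f²/(N·c) + f = 45²/(2.2 × 0.051) + 45 = 2025/0.1122 + 45 ≈ 18093.1 mm ≈ 18.1 m.

18.1 m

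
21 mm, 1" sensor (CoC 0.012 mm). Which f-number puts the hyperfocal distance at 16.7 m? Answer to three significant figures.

f/2.20

Rearrange H = f²/(N·c) + f for N: N = f² / ((H − f)·c).
N = 21² / ((16700 − 21) × 0.012) = 441 / 200.1 ≈ 2.20.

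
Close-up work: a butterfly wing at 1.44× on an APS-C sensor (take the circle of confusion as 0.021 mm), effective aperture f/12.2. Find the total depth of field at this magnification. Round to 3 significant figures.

At magnification m, DoF ≈ 2·N_eff·c/m² = 2 × 12.2 × 0.021 / 1.44² = 0.5124 / 2.074 ≈ 0.247 mm.

0.247 mm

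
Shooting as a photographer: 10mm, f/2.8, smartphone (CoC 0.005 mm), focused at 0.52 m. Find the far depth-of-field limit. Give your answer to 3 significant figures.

Hyperfocal distance H = f²/(N·c) + f = 10²/(2.8 × 0.005) + 10 = 100/0.014 + 10 ≈ 7152.9 mm ≈ 7.153 m.
Far limit Df = s·(H − f)/(H − s) = 520 × (7152.9 − 10) / (7152.9 − 520) = 520 × 7142.9 / 6632.9 ≈ 559.98 mm ≈ 0.560 m.

0.560 m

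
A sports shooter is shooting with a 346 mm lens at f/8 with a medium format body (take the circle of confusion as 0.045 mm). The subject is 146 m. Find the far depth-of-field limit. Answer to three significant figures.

260 m

Hyperfocal distance H = f²/(N·c) + f = 346²/(8 × 0.045) + 346 = 119716/0.36 + 346 ≈ 332890.4 mm ≈ 332.9 m.
Far limit Df = s·(H − f)/(H − s) = 146000 × (332890.4 − 346) / (332890.4 − 146000) = 146000 × 332544.4 / 186890.4 ≈ 259786 mm ≈ 260 m.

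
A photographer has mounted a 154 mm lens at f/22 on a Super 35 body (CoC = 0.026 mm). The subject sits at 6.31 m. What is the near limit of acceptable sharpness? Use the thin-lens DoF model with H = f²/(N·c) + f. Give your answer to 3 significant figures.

Hyperfocal distance H = f²/(N·c) + f = 154²/(22 × 0.026) + 154 = 23716/0.572 + 154 ≈ 41615.5 mm ≈ 41.62 m.
Near limit Dn = s·(H − f)/(H + s − 2f) = 6310 × (41615.5 − 154) / (41615.5 + 6310 − 2 × 154) = 6310 × 41461.5 / 47617.5 ≈ 5494.2 mm ≈ 5.49 m.

5.49 m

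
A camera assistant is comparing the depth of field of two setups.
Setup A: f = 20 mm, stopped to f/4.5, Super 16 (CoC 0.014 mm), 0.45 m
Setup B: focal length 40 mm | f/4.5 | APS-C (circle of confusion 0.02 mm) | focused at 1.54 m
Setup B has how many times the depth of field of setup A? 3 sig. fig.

4.27

Setup A: H = 20²/(4.5×0.014) + 20 ≈ 6369.2 mm; DoF = Df − Dn = 482.690 − 421.457 ≈ 61.233 mm.
Setup B: H = 40²/(4.5×0.02) + 40 ≈ 17817.8 mm; DoF = Df − Dn = 1681.91 − 1420.17 ≈ 261.74 mm.
Ratio = 261.74 / 61.233 ≈ 4.27.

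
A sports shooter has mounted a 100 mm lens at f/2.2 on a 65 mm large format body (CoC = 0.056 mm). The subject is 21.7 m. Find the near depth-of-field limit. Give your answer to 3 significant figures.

17.1 m

Hyperfocal distance H = f²/(N·c) + f = 100²/(2.2 × 0.056) + 100 = 10000/0.1232 + 100 ≈ 81268.8 mm ≈ 81.27 m.
Near limit Dn = s·(H − f)/(H + s − 2f) = 21700 × (81268.8 − 100) / (81268.8 + 21700 − 2 × 100) = 21700 × 81168.8 / 102768.8 ≈ 17139 mm ≈ 17.1 m.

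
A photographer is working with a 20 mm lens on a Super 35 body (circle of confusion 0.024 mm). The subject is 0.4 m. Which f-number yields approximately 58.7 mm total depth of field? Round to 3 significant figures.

f/3.20

Write h = H − f = f²/(N·c). The thin-lens limits are Dn = s·h/(h + (s−f)) and Df = s·h/(h − (s−f)), so DoF = Df − Dn = 2·s·(s−f)·h / (h² − (s−f)²).
That is a quadratic in h: DoF·h² − 2·s·(s−f)·h − DoF·(s−f)² = 0 ⇒ h = (s−f)·(s + √(s² + DoF²)) / DoF = 380 × (400 + √(400² + 58.7²)) / 58.7 = 380 × (400 + 404.284) / 58.7 ≈ 5206.6 mm.
Then N = f²/(c·h) = 20² / (0.024 × 5206.6) = 400 / 124.96 ≈ 3.20.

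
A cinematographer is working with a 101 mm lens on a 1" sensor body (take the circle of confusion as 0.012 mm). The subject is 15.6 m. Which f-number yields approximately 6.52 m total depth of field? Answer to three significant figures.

f/11

Write h = H − f = f²/(N·c). The thin-lens limits are Dn = s·h/(h + (s−f)) and Df = s·h/(h − (s−f)), so DoF = Df − Dn = 2·s·(s−f)·h / (h² − (s−f)²).
That is a quadratic in h: DoF·h² − 2·s·(s−f)·h − DoF·(s−f)² = 0 ⇒ h = (s−f)·(s + √(s² + DoF²)) / DoF = 15499 × (15600 + √(15600² + 6520²)) / 6520 = 15499 × (15600 + 16907.7) / 6520 ≈ 77276 mm.
Then N = f²/(c·h) = 101² / (0.012 × 77276) = 10201 / 927.31 ≈ 11.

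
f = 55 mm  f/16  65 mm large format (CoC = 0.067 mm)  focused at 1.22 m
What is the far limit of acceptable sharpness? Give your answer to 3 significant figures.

Hyperfocal distance H = f²/(N·c) + f = 55²/(16 × 0.067) + 55 = 3025/1.072 + 55 ≈ 2876.8 mm ≈ 2.877 m.
Far limit Df = s·(H − f)/(H − s) = 1220 × (2876.8 − 55) / (2876.8 − 1220) = 1220 × 2821.8 / 1656.8 ≈ 2077.8 mm ≈ 2.08 m.

2.08 m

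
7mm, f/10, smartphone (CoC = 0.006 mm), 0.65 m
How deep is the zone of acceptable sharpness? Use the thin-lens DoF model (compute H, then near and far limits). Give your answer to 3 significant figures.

Hyperfocal distance H = f²/(N·c) + f = 7²/(10 × 0.006) + 7 = 49/0.06 + 7 ≈ 823.7 mm ≈ 0.824 m.
Near limit Dn = s·(H − f)/(H + s − 2f) = 650 × (823.7 − 7) / (823.7 + 650 − 2 × 7) = 650 × 816.7 / 1459.7 ≈ 363.7 mm.
Far limit Df = s·(H − f)/(H − s) = 650 × (823.7 − 7) / (823.7 − 650) = 650 × 816.7 / 173.7 ≈ 3056.6 mm.
Depth of field = Df − Dn = 3056.6 − 363.7 ≈ 2692.9 mm ≈ 2.69 m.

2.69 m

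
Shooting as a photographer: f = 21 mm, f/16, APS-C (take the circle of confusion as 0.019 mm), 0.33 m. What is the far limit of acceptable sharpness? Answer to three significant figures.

419 mm

Hyperfocal distance H = f²/(N·c) + f = 21²/(16 × 0.019) + 21 = 441/0.304 + 21 ≈ 1471.7 mm ≈ 1.472 m.
Far limit Df = s·(H − f)/(H − s) = 330 × (1471.7 − 21) / (1471.7 − 330) = 330 × 1450.7 / 1141.7 ≈ 419.32 mm.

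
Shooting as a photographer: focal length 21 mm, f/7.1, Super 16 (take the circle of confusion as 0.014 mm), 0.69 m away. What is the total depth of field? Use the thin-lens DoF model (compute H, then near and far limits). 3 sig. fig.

213 mm

Hyperfocal distance H = f²/(N·c) + f = 21²/(7.1 × 0.014) + 21 = 441/0.0994 + 21 ≈ 4457.6 mm ≈ 4.458 m.
Near limit Dn = s·(H − f)/(H + s − 2f) = 690 × (4457.6 − 21) / (4457.6 + 690 − 2 × 21) = 690 × 4436.6 / 5105.6 ≈ 599.59 mm.
Far limit Df = s·(H − f)/(H − s) = 690 × (4457.6 − 21) / (4457.6 − 690) = 690 × 4436.6 / 3767.6 ≈ 812.52 mm.
Depth of field = Df − Dn = 812.52 − 599.59 ≈ 212.93 mm.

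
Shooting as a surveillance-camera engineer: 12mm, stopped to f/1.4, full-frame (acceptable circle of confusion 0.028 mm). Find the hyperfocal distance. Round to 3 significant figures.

Hyperfocal distance H = f²/(N·c) + f = 12²/(1.4 × 0.028) + 12 = 144/0.0392 + 12 ≈ 3685.5 mm ≈ 3.69 m.

3.69 m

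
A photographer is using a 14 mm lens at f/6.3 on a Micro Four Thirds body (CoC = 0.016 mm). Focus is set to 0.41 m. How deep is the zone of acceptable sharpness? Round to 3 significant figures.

174 mm

Hyperfocal distance H = f²/(N·c) + f = 14²/(6.3 × 0.016) + 14 = 196/0.1008 + 14 ≈ 1958.4 mm ≈ 1.958 m.
Near limit Dn = s·(H − f)/(H + s − 2f) = 410 × (1958.4 − 14) / (1958.4 + 410 − 2 × 14) = 410 × 1944.4 / 2340.4 ≈ 340.63 mm.
Far limit Df = s·(H − f)/(H − s) = 410 × (1958.4 − 14) / (1958.4 − 410) = 410 × 1944.4 / 1548.4 ≈ 514.85 mm.
Depth of field = Df − Dn = 514.85 − 340.63 ≈ 174.22 mm.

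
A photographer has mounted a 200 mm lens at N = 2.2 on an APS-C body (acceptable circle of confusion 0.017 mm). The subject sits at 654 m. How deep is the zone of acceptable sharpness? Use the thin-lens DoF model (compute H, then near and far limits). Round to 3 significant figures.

Hyperfocal distance H = f²/(N·c) + f = 200²/(2.2 × 0.017) + 200 = 40000/0.0374 + 200 ≈ 1069718.7 mm ≈ 1070 m.
Near limit Dn = s·(H − f)/(H + s − 2f) = 654000 × (1069718.7 − 200) / (1069718.7 + 654000 − 2 × 200) = 654000 × 1069518.7 / 1723318.7 ≈ 405883 mm.
Far limit Df = s·(H − f)/(H − s) = 654000 × (1069718.7 − 200) / (1069718.7 − 654000) = 654000 × 1069518.7 / 415718.7 ≈ 1682545 mm.
Depth of field = Df − Dn = 1682545 − 405883 ≈ 1276662 mm ≈ 1280 m.

1280 m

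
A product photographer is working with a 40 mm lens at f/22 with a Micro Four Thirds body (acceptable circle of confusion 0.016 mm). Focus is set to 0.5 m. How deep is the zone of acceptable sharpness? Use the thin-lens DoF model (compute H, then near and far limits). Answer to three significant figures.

Hyperfocal distance H = f²/(N·c) + f = 40²/(22 × 0.016) + 40 = 1600/0.352 + 40 ≈ 4585.5 mm ≈ 4.585 m.
Near limit Dn = s·(H − f)/(H + s − 2f) = 500 × (4585.5 − 40) / (4585.5 + 500 − 2 × 40) = 500 × 4545.5 / 5005.5 ≈ 454.05 mm.
Far limit Df = s·(H − f)/(H − s) = 500 × (4585.5 − 40) / (4585.5 − 500) = 500 × 4545.5 / 4085.5 ≈ 556.30 mm.
Depth of field = Df − Dn = 556.30 − 454.05 ≈ 102.25 mm.

102 mm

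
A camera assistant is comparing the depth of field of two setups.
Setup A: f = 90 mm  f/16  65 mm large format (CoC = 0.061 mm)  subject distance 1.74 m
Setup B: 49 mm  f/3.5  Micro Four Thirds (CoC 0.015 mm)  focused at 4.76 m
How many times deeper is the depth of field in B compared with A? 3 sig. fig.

Setup A: H = 90²/(16×0.061) + 90 ≈ 8389.2 mm; DoF = Df − Dn = 2171.78 − 1451.43 ≈ 720.35 mm.
Setup B: H = 49²/(3.5×0.015) + 49 ≈ 45782.3 mm; DoF = Df − Dn = 5306.64 − 4315.46 ≈ 991.18 mm.
Ratio = 991.18 / 720.35 ≈ 1.38.

1.38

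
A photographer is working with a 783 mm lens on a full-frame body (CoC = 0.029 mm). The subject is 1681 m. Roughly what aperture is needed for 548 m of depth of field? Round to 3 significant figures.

f/2.00

Write h = H − f = f²/(N·c). The thin-lens limits are Dn = s·h/(h + (s−f)) and Df = s·h/(h − (s−f)), so DoF = Df − Dn = 2·s·(s−f)·h / (h² − (s−f)²).
That is a quadratic in h: DoF·h² − 2·s·(s−f)·h − DoF·(s−f)² = 0 ⇒ h = (s−f)·(s + √(s² + DoF²)) / DoF = 1680217 × (1681000 + √(1681000² + 548000²)) / 548000 = 1680217 × (1681000 + 1768068) / 548000 ≈ 10575151 mm.
Then N = f²/(c·h) = 783² / (0.029 × 10575151) = 613089 / 306679 ≈ 2.00.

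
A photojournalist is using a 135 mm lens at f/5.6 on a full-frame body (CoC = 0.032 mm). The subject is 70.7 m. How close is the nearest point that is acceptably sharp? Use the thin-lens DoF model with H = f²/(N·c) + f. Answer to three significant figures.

Hyperfocal distance H = f²/(N·c) + f = 135²/(5.6 × 0.032) + 135 = 18225/0.1792 + 135 ≈ 101837.0 mm ≈ 101.8 m.
Near limit Dn = s·(H − f)/(H + s − 2f) = 70700 × (101837.0 − 135) / (101837.0 + 70700 − 2 × 135) = 70700 × 101702.0 / 172267.0 ≈ 41739 mm ≈ 41.7 m.

41.7 m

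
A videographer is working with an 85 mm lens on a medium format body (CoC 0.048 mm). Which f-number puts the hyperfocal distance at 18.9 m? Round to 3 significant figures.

Rearrange H = f²/(N·c) + f for N: N = f² / ((H − f)·c).
N = 85² / ((18900 − 85) × 0.048) = 7225 / 903.1 ≈ 8.

f/8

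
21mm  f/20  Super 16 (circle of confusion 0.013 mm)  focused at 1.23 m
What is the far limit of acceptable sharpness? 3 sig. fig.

Hyperfocal distance H = f²/(N·c) + f = 21²/(20 × 0.013) + 21 = 441/0.26 + 21 ≈ 1717.2 mm ≈ 1.717 m.
Far limit Df = s·(H − f)/(H − s) = 1230 × (1717.2 − 21) / (1717.2 − 1230) = 1230 × 1696.2 / 487.2 ≈ 4282.6 mm ≈ 4.28 m.

4.28 m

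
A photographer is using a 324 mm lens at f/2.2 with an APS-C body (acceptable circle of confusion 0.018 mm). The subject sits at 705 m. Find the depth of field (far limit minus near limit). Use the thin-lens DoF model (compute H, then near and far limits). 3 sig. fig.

Hyperfocal distance H = f²/(N·c) + f = 324²/(2.2 × 0.018) + 324 = 104976/0.0396 + 324 ≈ 2651233.1 mm ≈ 2651 m.
Near limit Dn = s·(H − f)/(H + s − 2f) = 705000 × (2651233.1 − 324) / (2651233.1 + 705000 − 2 × 324) = 705000 × 2650909.1 / 3355585.1 ≈ 556949 mm.
Far limit Df = s·(H − f)/(H − s) = 705000 × (2651233.1 − 324) / (2651233.1 − 705000) = 705000 × 2650909.1 / 1946233.1 ≈ 960261 mm.
Depth of field = Df − Dn = 960261 − 556949 ≈ 403312 mm ≈ 403 m.

403 m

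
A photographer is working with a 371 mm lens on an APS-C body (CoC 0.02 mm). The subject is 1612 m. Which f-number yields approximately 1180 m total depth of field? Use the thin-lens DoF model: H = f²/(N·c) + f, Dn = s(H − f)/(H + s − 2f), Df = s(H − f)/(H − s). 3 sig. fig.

Write h = H − f = f²/(N·c). The thin-lens limits are Dn = s·h/(h + (s−f)) and Df = s·h/(h − (s−f)), so DoF = Df − Dn = 2·s·(s−f)·h / (h² − (s−f)²).
That is a quadratic in h: DoF·h² − 2·s·(s−f)·h − DoF·(s−f)² = 0 ⇒ h = (s−f)·(s + √(s² + DoF²)) / DoF = 1611629 × (1612000 + √(1612000² + 1180000²)) / 1180000 = 1611629 × (1612000 + 1997735) / 1180000 ≈ 4930130 mm.
Then N = f²/(c·h) = 371² / (0.02 × 4930130) = 137641 / 98603 ≈ 1.40.

f/1.40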